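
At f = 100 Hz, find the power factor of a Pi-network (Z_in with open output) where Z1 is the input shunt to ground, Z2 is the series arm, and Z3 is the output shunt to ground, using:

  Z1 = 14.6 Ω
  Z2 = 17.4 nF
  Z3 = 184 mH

Step 1 — Angular frequency: ω = 2π·f = 2π·100 = 628.3 rad/s.
Step 2 — Component impedances:
  Z1: Z = R = 14.6 Ω
  Z2: Z = 1/(jωC) = -j/(ω·C) = 0 - j9.147e+04 Ω
  Z3: Z = jωL = j·628.3·0.184 = 0 + j115.6 Ω
Step 3 — With open output, the series arm Z2 and the output shunt Z3 appear in series to ground: Z2 + Z3 = 0 - j9.135e+04 Ω.
Step 4 — Parallel with input shunt Z1: Z_in = Z1 || (Z2 + Z3) = 14.6 - j0.002333 Ω = 14.6∠-0.0° Ω.
Step 5 — Power factor: PF = cos(φ) = Re(Z)/|Z| = 14.6/14.6 = 1.
Step 6 — Type: Im(Z) = -0.002333 ⇒ leading (phase φ = -0.0°).

PF = 1 (leading, φ = -0.0°)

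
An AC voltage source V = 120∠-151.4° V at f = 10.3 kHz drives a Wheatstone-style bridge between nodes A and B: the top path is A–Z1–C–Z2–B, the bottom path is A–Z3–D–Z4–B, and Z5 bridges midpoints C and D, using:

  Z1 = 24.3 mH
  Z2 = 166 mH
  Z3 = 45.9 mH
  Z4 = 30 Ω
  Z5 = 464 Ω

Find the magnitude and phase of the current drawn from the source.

Step 1 — Angular frequency: ω = 2π·f = 2π·1.03e+04 = 6.472e+04 rad/s.
Step 2 — Component impedances:
  Z1: Z = jωL = j·6.472e+04·0.0243 = 0 + j1573 Ω
  Z2: Z = jωL = j·6.472e+04·0.166 = 0 + j1.074e+04 Ω
  Z3: Z = jωL = j·6.472e+04·0.0459 = 0 + j2971 Ω
  Z4: Z = R = 30 Ω
  Z5: Z = R = 464 Ω
Step 3 — Bridge requires nodal analysis (the Z5 bridge couples midpoints C and D, so the two paths cannot be reduced to a simple series/parallel combination). Setting node B to ground and injecting 1 A at node A, the 3-node admittance system at A, C, D solves to V_A = Z_AB = 224 + j1058 Ω = 1082∠78.0° Ω.
Step 4 — Source phasor: V = 120∠-151.4° V = -105.4 - j57.44 V.
Step 5 — Ohm's law: I = V / Z_total = (-105.4 - j57.44) / (224 + j1058) = -0.07213 + j0.0843 A.
Step 6 — Convert to polar: |I| = 0.1109 A, ∠I = 130.6°.

I = 0.1109∠130.6° A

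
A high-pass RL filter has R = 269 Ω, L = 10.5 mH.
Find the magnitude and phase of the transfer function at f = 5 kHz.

Step 1 — Angular frequency: ω = 2π·5000 = 3.142e+04 rad/s.
Step 2 — Transfer function: H(jω) = jωL/(R + jωL).
Step 3 — Numerator jωL = j·329.9; denominator R + jωL = 269 + j329.9.
Step 4 — H = 0.6006 + j0.4898.
Step 5 — Magnitude: |H| = 0.775 (-2.2 dB); phase: φ = 39.2°.

|H| = 0.775 (-2.2 dB), φ = 39.2°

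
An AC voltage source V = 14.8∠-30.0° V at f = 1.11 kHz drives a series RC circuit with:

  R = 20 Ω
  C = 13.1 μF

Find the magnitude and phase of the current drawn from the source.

Step 1 — Angular frequency: ω = 2π·f = 2π·1110 = 6974 rad/s.
Step 2 — Component impedances:
  R: Z = R = 20 Ω
  C: Z = 1/(jωC) = -j/(ω·C) = 0 - j10.95 Ω
Step 3 — Series combination: Z_total = R + C = 20 - j10.95 Ω = 22.8∠-28.7° Ω.
Step 4 — Source phasor: V = 14.8∠-30.0° V = 12.82 - j7.4 V.
Step 5 — Ohm's law: I = V / Z_total = (12.82 - j7.4) / (20 - j10.95) = 0.649 - j0.01484 A.
Step 6 — Convert to polar: |I| = 0.6491 A, ∠I = -1.3°.

I = 0.6491∠-1.3° A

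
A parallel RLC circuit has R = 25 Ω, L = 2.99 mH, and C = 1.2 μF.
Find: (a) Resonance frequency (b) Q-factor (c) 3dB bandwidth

Step 1 — Resonance: ω₀ = 1/√(LC) = 1/√(0.00299·1.2e-06) = 1.669e+04 rad/s.
Step 2 — f₀ = ω₀/(2π) = 2657 Hz.
Step 3 — Parallel Q: Q = R/(ω₀L) = 25/(1.669e+04·0.00299) = 0.5008.
Step 4 — Bandwidth: Δω = ω₀/Q = 3.333e+04 rad/s; BW = Δω/(2π) = 5305 Hz.

(a) f₀ = 2657 Hz  (b) Q = 0.5008  (c) BW = 5305 Hz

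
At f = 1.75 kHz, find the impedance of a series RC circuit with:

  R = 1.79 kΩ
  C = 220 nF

Step 1 — Angular frequency: ω = 2π·f = 2π·1750 = 1.1e+04 rad/s.
Step 2 — Component impedances:
  R: Z = R = 1790 Ω
  C: Z = 1/(jωC) = -j/(ω·C) = 0 - j413.4 Ω
Step 3 — Series combination: Z_total = R + C = 1790 - j413.4 Ω = 1837∠-13.0° Ω.

Z = 1790 - j413.4 Ω = 1837∠-13.0° Ω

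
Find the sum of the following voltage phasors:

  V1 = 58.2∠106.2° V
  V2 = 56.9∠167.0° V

Step 1 — Convert each phasor to rectangular form:
  V1 = 58.2·(cos(106.2°) + j·sin(106.2°)) = -16.24 + j55.89 V
  V2 = 56.9·(cos(167.0°) + j·sin(167.0°)) = -55.44 + j12.8 V
Step 2 — Sum components: V_total = -71.68 + j68.69 V.
Step 3 — Convert to polar: |V_total| = 99.28 V, ∠V_total = 136.2°.

V_total = 99.28∠136.2° V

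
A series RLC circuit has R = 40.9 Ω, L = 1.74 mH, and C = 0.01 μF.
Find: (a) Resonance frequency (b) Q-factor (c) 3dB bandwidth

Step 1 — Resonance: ω₀ = 1/√(LC) = 1/√(0.00174·1e-08) = 2.397e+05 rad/s.
Step 2 — f₀ = ω₀/(2π) = 3.815e+04 Hz.
Step 3 — Series Q: Q = ω₀L/R = 2.397e+05·0.00174/40.9 = 10.2.
Step 4 — Bandwidth: Δω = ω₀/Q = 2.351e+04 rad/s; BW = Δω/(2π) = 3741 Hz.

(a) f₀ = 3.815e+04 Hz  (b) Q = 10.2  (c) BW = 3741 Hz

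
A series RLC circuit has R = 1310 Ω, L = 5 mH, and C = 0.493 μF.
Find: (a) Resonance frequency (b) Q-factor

Step 1 — Resonance condition Im(Z)=0 gives ω₀ = 1/√(LC).
Step 2 — ω₀ = 1/√(0.005·4.93e-07) = 2.014e+04 rad/s.
Step 3 — f₀ = ω₀/(2π) = 3206 Hz.
Step 4 — Series Q: Q = ω₀L/R = 2.014e+04·0.005/1310 = 0.07688.

(a) f₀ = 3206 Hz  (b) Q = 0.07688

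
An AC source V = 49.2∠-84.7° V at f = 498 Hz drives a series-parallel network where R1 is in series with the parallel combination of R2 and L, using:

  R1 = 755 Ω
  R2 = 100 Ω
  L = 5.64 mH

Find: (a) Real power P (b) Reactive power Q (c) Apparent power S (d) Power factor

Step 1 — Angular frequency: ω = 2π·f = 2π·498 = 3129 rad/s.
Step 2 — Component impedances:
  R1: Z = R = 755 Ω
  R2: Z = R = 100 Ω
  L: Z = jωL = j·3129·0.00564 = 0 + j17.65 Ω
Step 3 — Parallel branch: R2 || L = 1/(1/R2 + 1/L) = 3.02 + j17.11 Ω.
Step 4 — Series with R1: Z_total = R1 + (R2 || L) = 758 + j17.11 Ω = 758.2∠1.3° Ω.
Step 5 — Source phasor: V = 49.2∠-84.7° V = 4.545 - j48.99 V.
Step 6 — Current: I = V / Z = 0.004534 - j0.06473 A = 0.06489∠-86.0° A.
Step 7 — Complex power: S = V·I* = 3.192 + j0.07206 VA.
Step 8 — Real power: P = Re(S) = 3.192 W.
Step 9 — Reactive power: Q = Im(S) = 0.07206 VAR.
Step 10 — Apparent power: |S| = 3.193 VA.
Step 11 — Power factor: PF = P/|S| = 0.9997 (lagging).

(a) P = 3.192 W  (b) Q = 0.07206 VAR  (c) S = 3.193 VA  (d) PF = 0.9997 (lagging)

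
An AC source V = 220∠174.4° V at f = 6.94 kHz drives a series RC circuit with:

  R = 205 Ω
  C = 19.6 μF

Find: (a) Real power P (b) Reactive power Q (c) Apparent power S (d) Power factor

Step 1 — Angular frequency: ω = 2π·f = 2π·6940 = 4.361e+04 rad/s.
Step 2 — Component impedances:
  R: Z = R = 205 Ω
  C: Z = 1/(jωC) = -j/(ω·C) = 0 - j1.17 Ω
Step 3 — Series combination: Z_total = R + C = 205 - j1.17 Ω = 205∠-0.3° Ω.
Step 4 — Source phasor: V = 220∠174.4° V = -219 + j21.47 V.
Step 5 — Current: I = V / Z = -1.069 + j0.09862 A = 1.073∠174.7° A.
Step 6 — Complex power: S = V·I* = 236.1 - j1.347 VA.
Step 7 — Real power: P = Re(S) = 236.1 W.
Step 8 — Reactive power: Q = Im(S) = -1.347 VAR.
Step 9 — Apparent power: |S| = 236.1 VA.
Step 10 — Power factor: PF = P/|S| = 1 (leading).

(a) P = 236.1 W  (b) Q = -1.347 VAR  (c) S = 236.1 VA  (d) PF = 1 (leading)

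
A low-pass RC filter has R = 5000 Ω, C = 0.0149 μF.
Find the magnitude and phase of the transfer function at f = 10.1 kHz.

Step 1 — Angular frequency: ω = 2π·1.01e+04 = 6.346e+04 rad/s.
Step 2 — Transfer function: H(jω) = 1/(1 + jωRC).
Step 3 — Denominator: 1 + jωRC = 1 + j·6.346e+04·5000·1.49e-08 = 1 + j4.728.
Step 4 — H = 0.04282 - j0.2025.
Step 5 — Magnitude: |H| = 0.2069 (-13.7 dB); phase: φ = -78.1°.

|H| = 0.2069 (-13.7 dB), φ = -78.1°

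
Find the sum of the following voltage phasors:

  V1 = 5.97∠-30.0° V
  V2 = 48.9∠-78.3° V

Step 1 — Convert each phasor to rectangular form:
  V1 = 5.97·(cos(-30.0°) + j·sin(-30.0°)) = 5.17 - j2.985 V
  V2 = 48.9·(cos(-78.3°) + j·sin(-78.3°)) = 9.916 - j47.88 V
Step 2 — Sum components: V_total = 15.09 - j50.87 V.
Step 3 — Convert to polar: |V_total| = 53.06 V, ∠V_total = -73.5°.

V_total = 53.06∠-73.5° V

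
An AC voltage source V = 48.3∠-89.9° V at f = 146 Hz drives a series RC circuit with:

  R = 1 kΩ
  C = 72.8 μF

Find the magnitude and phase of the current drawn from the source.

Step 1 — Angular frequency: ω = 2π·f = 2π·146 = 917.3 rad/s.
Step 2 — Component impedances:
  R: Z = R = 1000 Ω
  C: Z = 1/(jωC) = -j/(ω·C) = 0 - j14.97 Ω
Step 3 — Series combination: Z_total = R + C = 1000 - j14.97 Ω = 1000∠-0.9° Ω.
Step 4 — Source phasor: V = 48.3∠-89.9° V = 0.0843 - j48.3 V.
Step 5 — Ohm's law: I = V / Z_total = (0.0843 - j48.3) / (1000 - j14.97) = 0.0008074 - j0.04829 A.
Step 6 — Convert to polar: |I| = 0.04829 A, ∠I = -89.0°.

I = 0.04829∠-89.0° A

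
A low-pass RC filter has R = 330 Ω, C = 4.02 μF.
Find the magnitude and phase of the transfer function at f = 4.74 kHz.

Step 1 — Angular frequency: ω = 2π·4740 = 2.978e+04 rad/s.
Step 2 — Transfer function: H(jω) = 1/(1 + jωRC).
Step 3 — Denominator: 1 + jωRC = 1 + j·2.978e+04·330·4.02e-06 = 1 + j39.51.
Step 4 — H = 0.0006402 - j0.02529.
Step 5 — Magnitude: |H| = 0.0253 (-31.9 dB); phase: φ = -88.6°.

|H| = 0.0253 (-31.9 dB), φ = -88.6°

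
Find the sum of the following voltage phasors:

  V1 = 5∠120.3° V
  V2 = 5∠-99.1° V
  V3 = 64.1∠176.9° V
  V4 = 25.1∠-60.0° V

Step 1 — Convert each phasor to rectangular form:
  V1 = 5·(cos(120.3°) + j·sin(120.3°)) = -2.523 + j4.317 V
  V2 = 5·(cos(-99.1°) + j·sin(-99.1°)) = -0.7908 - j4.937 V
  V3 = 64.1·(cos(176.9°) + j·sin(176.9°)) = -64.01 + j3.466 V
  V4 = 25.1·(cos(-60.0°) + j·sin(-60.0°)) = 12.55 - j21.74 V
Step 2 — Sum components: V_total = -54.77 - j18.89 V.
Step 3 — Convert to polar: |V_total| = 57.94 V, ∠V_total = -161.0°.

V_total = 57.94∠-161.0° V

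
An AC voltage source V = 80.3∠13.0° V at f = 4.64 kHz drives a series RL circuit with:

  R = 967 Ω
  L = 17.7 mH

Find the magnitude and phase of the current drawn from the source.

Step 1 — Angular frequency: ω = 2π·f = 2π·4640 = 2.915e+04 rad/s.
Step 2 — Component impedances:
  R: Z = R = 967 Ω
  L: Z = jωL = j·2.915e+04·0.0177 = 0 + j516 Ω
Step 3 — Series combination: Z_total = R + L = 967 + j516 Ω = 1096∠28.1° Ω.
Step 4 — Source phasor: V = 80.3∠13.0° V = 78.24 + j18.06 V.
Step 5 — Ohm's law: I = V / Z_total = (78.24 + j18.06) / (967 + j516) = 0.07074 - j0.01907 A.
Step 6 — Convert to polar: |I| = 0.07326 A, ∠I = -15.1°.

I = 0.07326∠-15.1° A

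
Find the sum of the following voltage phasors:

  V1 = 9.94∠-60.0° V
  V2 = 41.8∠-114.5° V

Step 1 — Convert each phasor to rectangular form:
  V1 = 9.94·(cos(-60.0°) + j·sin(-60.0°)) = 4.97 - j8.608 V
  V2 = 41.8·(cos(-114.5°) + j·sin(-114.5°)) = -17.33 - j38.04 V
Step 2 — Sum components: V_total = -12.36 - j46.64 V.
Step 3 — Convert to polar: |V_total| = 48.26 V, ∠V_total = -104.8°.

V_total = 48.26∠-104.8° V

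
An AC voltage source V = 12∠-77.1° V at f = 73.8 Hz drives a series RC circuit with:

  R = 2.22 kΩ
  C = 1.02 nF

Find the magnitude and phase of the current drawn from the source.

Step 1 — Angular frequency: ω = 2π·f = 2π·73.8 = 463.7 rad/s.
Step 2 — Component impedances:
  R: Z = R = 2220 Ω
  C: Z = 1/(jωC) = -j/(ω·C) = 0 - j2.114e+06 Ω
Step 3 — Series combination: Z_total = R + C = 2220 - j2.114e+06 Ω = 2.114e+06∠-89.9° Ω.
Step 4 — Source phasor: V = 12∠-77.1° V = 2.679 - j11.7 V.
Step 5 — Ohm's law: I = V / Z_total = (2.679 - j11.7) / (2220 - j2.114e+06) = 5.534e-06 + j1.261e-06 A.
Step 6 — Convert to polar: |I| = 5.676e-06 A, ∠I = 12.8°.

I = 5.676e-06∠12.8° A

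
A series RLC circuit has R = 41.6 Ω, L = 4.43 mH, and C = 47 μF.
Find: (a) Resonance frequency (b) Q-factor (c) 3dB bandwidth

Step 1 — Resonance: ω₀ = 1/√(LC) = 1/√(0.00443·4.7e-05) = 2192 rad/s.
Step 2 — f₀ = ω₀/(2π) = 348.8 Hz.
Step 3 — Series Q: Q = ω₀L/R = 2192·0.00443/41.6 = 0.2334.
Step 4 — Bandwidth: Δω = ω₀/Q = 9391 rad/s; BW = Δω/(2π) = 1495 Hz.

(a) f₀ = 348.8 Hz  (b) Q = 0.2334  (c) BW = 1495 Hz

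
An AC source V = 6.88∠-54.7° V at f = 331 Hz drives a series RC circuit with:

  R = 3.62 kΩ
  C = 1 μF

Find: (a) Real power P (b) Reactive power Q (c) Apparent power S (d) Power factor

Step 1 — Angular frequency: ω = 2π·f = 2π·331 = 2080 rad/s.
Step 2 — Component impedances:
  R: Z = R = 3620 Ω
  C: Z = 1/(jωC) = -j/(ω·C) = 0 - j480.8 Ω
Step 3 — Series combination: Z_total = R + C = 3620 - j480.8 Ω = 3652∠-7.6° Ω.
Step 4 — Source phasor: V = 6.88∠-54.7° V = 3.976 - j5.615 V.
Step 5 — Current: I = V / Z = 0.001282 - j0.001381 A = 0.001884∠-47.1° A.
Step 6 — Complex power: S = V·I* = 0.01285 - j0.001707 VA.
Step 7 — Real power: P = Re(S) = 0.01285 W.
Step 8 — Reactive power: Q = Im(S) = -0.001707 VAR.
Step 9 — Apparent power: |S| = 0.01296 VA.
Step 10 — Power factor: PF = P/|S| = 0.9913 (leading).

(a) P = 0.01285 W  (b) Q = -0.001707 VAR  (c) S = 0.01296 VA  (d) PF = 0.9913 (leading)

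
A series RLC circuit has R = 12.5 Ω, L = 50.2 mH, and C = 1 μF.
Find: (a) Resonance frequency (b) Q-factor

Step 1 — Resonance condition Im(Z)=0 gives ω₀ = 1/√(LC).
Step 2 — ω₀ = 1/√(0.0502·1e-06) = 4463 rad/s.
Step 3 — f₀ = ω₀/(2π) = 710.3 Hz.
Step 4 — Series Q: Q = ω₀L/R = 4463·0.0502/12.5 = 17.92.

(a) f₀ = 710.3 Hz  (b) Q = 17.92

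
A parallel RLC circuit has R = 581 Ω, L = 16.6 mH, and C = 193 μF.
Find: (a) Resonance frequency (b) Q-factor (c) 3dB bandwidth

Step 1 — Resonance: ω₀ = 1/√(LC) = 1/√(0.0166·0.000193) = 558.7 rad/s.
Step 2 — f₀ = ω₀/(2π) = 88.92 Hz.
Step 3 — Parallel Q: Q = R/(ω₀L) = 581/(558.7·0.0166) = 62.65.
Step 4 — Bandwidth: Δω = ω₀/Q = 8.918 rad/s; BW = Δω/(2π) = 1.419 Hz.

(a) f₀ = 88.92 Hz  (b) Q = 62.65  (c) BW = 1.419 Hz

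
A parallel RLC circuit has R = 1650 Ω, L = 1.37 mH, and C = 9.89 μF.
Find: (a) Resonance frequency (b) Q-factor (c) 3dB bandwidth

Step 1 — Resonance: ω₀ = 1/√(LC) = 1/√(0.00137·9.89e-06) = 8591 rad/s.
Step 2 — f₀ = ω₀/(2π) = 1367 Hz.
Step 3 — Parallel Q: Q = R/(ω₀L) = 1650/(8591·0.00137) = 140.2.
Step 4 — Bandwidth: Δω = ω₀/Q = 61.28 rad/s; BW = Δω/(2π) = 9.753 Hz.

(a) f₀ = 1367 Hz  (b) Q = 140.2  (c) BW = 9.753 Hz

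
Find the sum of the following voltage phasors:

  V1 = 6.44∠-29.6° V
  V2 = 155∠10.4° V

Step 1 — Convert each phasor to rectangular form:
  V1 = 6.44·(cos(-29.6°) + j·sin(-29.6°)) = 5.6 - j3.181 V
  V2 = 155·(cos(10.4°) + j·sin(10.4°)) = 152.5 + j27.98 V
Step 2 — Sum components: V_total = 158.1 + j24.8 V.
Step 3 — Convert to polar: |V_total| = 160 V, ∠V_total = 8.9°.

V_total = 160∠8.9° V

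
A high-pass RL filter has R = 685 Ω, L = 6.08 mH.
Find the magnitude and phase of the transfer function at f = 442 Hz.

Step 1 — Angular frequency: ω = 2π·442 = 2777 rad/s.
Step 2 — Transfer function: H(jω) = jωL/(R + jωL).
Step 3 — Numerator jωL = j·16.89; denominator R + jωL = 685 + j16.89.
Step 4 — H = 0.0006072 + j0.02463.
Step 5 — Magnitude: |H| = 0.02464 (-32.2 dB); phase: φ = 88.6°.

|H| = 0.02464 (-32.2 dB), φ = 88.6°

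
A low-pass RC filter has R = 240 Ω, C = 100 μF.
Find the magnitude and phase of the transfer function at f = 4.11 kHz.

Step 1 — Angular frequency: ω = 2π·4110 = 2.582e+04 rad/s.
Step 2 — Transfer function: H(jω) = 1/(1 + jωRC).
Step 3 — Denominator: 1 + jωRC = 1 + j·2.582e+04·240·0.0001 = 1 + j619.8.
Step 4 — H = 2.603e-06 - j0.001613.
Step 5 — Magnitude: |H| = 0.001613 (-55.8 dB); phase: φ = -89.9°.

|H| = 0.001613 (-55.8 dB), φ = -89.9°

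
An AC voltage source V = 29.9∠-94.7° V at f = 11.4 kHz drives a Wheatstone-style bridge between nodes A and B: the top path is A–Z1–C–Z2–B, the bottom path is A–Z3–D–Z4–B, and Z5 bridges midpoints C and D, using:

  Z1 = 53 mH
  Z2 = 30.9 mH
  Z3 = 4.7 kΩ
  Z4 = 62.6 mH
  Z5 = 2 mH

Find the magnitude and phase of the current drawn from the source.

Step 1 — Angular frequency: ω = 2π·f = 2π·1.14e+04 = 7.163e+04 rad/s.
Step 2 — Component impedances:
  Z1: Z = jωL = j·7.163e+04·0.053 = 0 + j3796 Ω
  Z2: Z = jωL = j·7.163e+04·0.0309 = 0 + j2213 Ω
  Z3: Z = R = 4700 Ω
  Z4: Z = jωL = j·7.163e+04·0.0626 = 0 + j4484 Ω
  Z5: Z = jωL = j·7.163e+04·0.002 = 0 + j143.3 Ω
Step 3 — Bridge requires nodal analysis (the Z5 bridge couples midpoints C and D, so the two paths cannot be reduced to a simple series/parallel combination). Setting node B to ground and injecting 1 A at node A, the 3-node admittance system at A, C, D solves to V_A = Z_AB = 1846 + j3747 Ω = 4177∠63.8° Ω.
Step 4 — Source phasor: V = 29.9∠-94.7° V = -2.45 - j29.8 V.
Step 5 — Ohm's law: I = V / Z_total = (-2.45 - j29.8) / (1846 + j3747) = -0.006658 - j0.002627 A.
Step 6 — Convert to polar: |I| = 0.007158 A, ∠I = -158.5°.

I = 0.007158∠-158.5° A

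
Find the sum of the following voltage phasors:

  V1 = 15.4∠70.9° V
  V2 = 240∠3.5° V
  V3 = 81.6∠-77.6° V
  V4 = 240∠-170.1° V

Step 1 — Convert each phasor to rectangular form:
  V1 = 15.4·(cos(70.9°) + j·sin(70.9°)) = 5.039 + j14.55 V
  V2 = 240·(cos(3.5°) + j·sin(3.5°)) = 239.6 + j14.65 V
  V3 = 81.6·(cos(-77.6°) + j·sin(-77.6°)) = 17.52 - j79.7 V
  V4 = 240·(cos(-170.1°) + j·sin(-170.1°)) = -236.4 - j41.26 V
Step 2 — Sum components: V_total = 25.69 - j91.76 V.
Step 3 — Convert to polar: |V_total| = 95.28 V, ∠V_total = -74.4°.

V_total = 95.28∠-74.4° V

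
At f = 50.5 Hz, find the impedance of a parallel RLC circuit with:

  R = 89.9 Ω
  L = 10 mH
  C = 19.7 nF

Step 1 — Angular frequency: ω = 2π·f = 2π·50.5 = 317.3 rad/s.
Step 2 — Component impedances:
  R: Z = R = 89.9 Ω
  L: Z = jωL = j·317.3·0.01 = 0 + j3.173 Ω
  C: Z = 1/(jωC) = -j/(ω·C) = 0 - j1.6e+05 Ω
Step 3 — Parallel combination: 1/Z_total = 1/R + 1/L + 1/C; Z_total = 0.1119 + j3.169 Ω = 3.171∠88.0° Ω.

Z = 0.1119 + j3.169 Ω = 3.171∠88.0° Ω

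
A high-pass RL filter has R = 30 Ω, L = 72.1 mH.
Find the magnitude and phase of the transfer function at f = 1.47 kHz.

Step 1 — Angular frequency: ω = 2π·1470 = 9236 rad/s.
Step 2 — Transfer function: H(jω) = jωL/(R + jωL).
Step 3 — Numerator jωL = j·665.9; denominator R + jωL = 30 + j665.9.
Step 4 — H = 0.998 + j0.04496.
Step 5 — Magnitude: |H| = 0.999 (-0.0 dB); phase: φ = 2.6°.

|H| = 0.999 (-0.0 dB), φ = 2.6°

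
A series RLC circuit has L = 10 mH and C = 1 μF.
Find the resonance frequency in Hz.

Step 1 — Resonance condition Im(Z)=0 gives ω₀ = 1/√(LC).
Step 2 — ω₀ = 1/√(0.01·1e-06) = 1e+04 rad/s.
Step 3 — f₀ = ω₀/(2π) = 1592 Hz.

f₀ = 1592 Hz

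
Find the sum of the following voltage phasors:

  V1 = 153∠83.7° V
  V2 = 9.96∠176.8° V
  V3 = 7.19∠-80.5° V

Step 1 — Convert each phasor to rectangular form:
  V1 = 153·(cos(83.7°) + j·sin(83.7°)) = 16.79 + j152.1 V
  V2 = 9.96·(cos(176.8°) + j·sin(176.8°)) = -9.944 + j0.556 V
  V3 = 7.19·(cos(-80.5°) + j·sin(-80.5°)) = 1.187 - j7.091 V
Step 2 — Sum components: V_total = 8.032 + j145.5 V.
Step 3 — Convert to polar: |V_total| = 145.8 V, ∠V_total = 86.8°.

V_total = 145.8∠86.8° V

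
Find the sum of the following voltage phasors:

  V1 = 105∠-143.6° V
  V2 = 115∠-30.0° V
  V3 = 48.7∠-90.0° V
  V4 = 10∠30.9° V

Step 1 — Convert each phasor to rectangular form:
  V1 = 105·(cos(-143.6°) + j·sin(-143.6°)) = -84.51 - j62.31 V
  V2 = 115·(cos(-30.0°) + j·sin(-30.0°)) = 99.59 - j57.5 V
  V3 = 48.7·(cos(-90.0°) + j·sin(-90.0°)) = 0 - j48.7 V
  V4 = 10·(cos(30.9°) + j·sin(30.9°)) = 8.581 + j5.135 V
Step 2 — Sum components: V_total = 23.66 - j163.4 V.
Step 3 — Convert to polar: |V_total| = 165.1 V, ∠V_total = -81.8°.

V_total = 165.1∠-81.8° V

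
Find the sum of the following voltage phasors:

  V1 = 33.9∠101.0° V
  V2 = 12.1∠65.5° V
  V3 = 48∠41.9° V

Step 1 — Convert each phasor to rectangular form:
  V1 = 33.9·(cos(101.0°) + j·sin(101.0°)) = -6.468 + j33.28 V
  V2 = 12.1·(cos(65.5°) + j·sin(65.5°)) = 5.018 + j11.01 V
  V3 = 48·(cos(41.9°) + j·sin(41.9°)) = 35.73 + j32.06 V
Step 2 — Sum components: V_total = 34.28 + j76.34 V.
Step 3 — Convert to polar: |V_total| = 83.69 V, ∠V_total = 65.8°.

V_total = 83.69∠65.8° V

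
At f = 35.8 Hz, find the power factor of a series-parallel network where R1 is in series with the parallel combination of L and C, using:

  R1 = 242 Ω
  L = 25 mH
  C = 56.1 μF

Step 1 — Angular frequency: ω = 2π·f = 2π·35.8 = 224.9 rad/s.
Step 2 — Component impedances:
  R1: Z = R = 242 Ω
  L: Z = jωL = j·224.9·0.025 = 0 + j5.623 Ω
  C: Z = 1/(jωC) = -j/(ω·C) = 0 - j79.25 Ω
Step 3 — Parallel branch: L || C = 1/(1/L + 1/C) = 0 + j6.053 Ω.
Step 4 — Series with R1: Z_total = R1 + (L || C) = 242 + j6.053 Ω = 242.1∠1.4° Ω.
Step 5 — Power factor: PF = cos(φ) = Re(Z)/|Z| = 242/242.08 = 0.9997.
Step 6 — Type: Im(Z) = 6.053 ⇒ lagging (phase φ = 1.4°).

PF = 0.9997 (lagging, φ = 1.4°)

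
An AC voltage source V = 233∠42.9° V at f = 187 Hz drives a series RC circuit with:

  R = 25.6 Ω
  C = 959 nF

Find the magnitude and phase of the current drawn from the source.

Step 1 — Angular frequency: ω = 2π·f = 2π·187 = 1175 rad/s.
Step 2 — Component impedances:
  R: Z = R = 25.6 Ω
  C: Z = 1/(jωC) = -j/(ω·C) = 0 - j887.5 Ω
Step 3 — Series combination: Z_total = R + C = 25.6 - j887.5 Ω = 887.9∠-88.3° Ω.
Step 4 — Source phasor: V = 233∠42.9° V = 170.7 + j158.6 V.
Step 5 — Ohm's law: I = V / Z_total = (170.7 + j158.6) / (25.6 - j887.5) = -0.173 + j0.1973 A.
Step 6 — Convert to polar: |I| = 0.2624 A, ∠I = 131.2°.

I = 0.2624∠131.2° A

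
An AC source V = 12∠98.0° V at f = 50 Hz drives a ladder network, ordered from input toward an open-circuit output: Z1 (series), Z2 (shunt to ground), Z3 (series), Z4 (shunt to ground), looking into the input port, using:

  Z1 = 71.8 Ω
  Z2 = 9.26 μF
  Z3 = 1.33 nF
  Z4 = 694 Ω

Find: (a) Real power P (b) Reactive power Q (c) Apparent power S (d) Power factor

Step 1 — Angular frequency: ω = 2π·f = 2π·50 = 314.2 rad/s.
Step 2 — Component impedances:
  Z1: Z = R = 71.8 Ω
  Z2: Z = 1/(jωC) = -j/(ω·C) = 0 - j343.7 Ω
  Z3: Z = 1/(jωC) = -j/(ω·C) = 0 - j2.393e+06 Ω
  Z4: Z = R = 694 Ω
Step 3 — Ladder network (open output): work backward from the far end, alternating series and parallel combinations. Z_in = 71.8 - j343.7 Ω = 351.1∠-78.2° Ω.
Step 4 — Source phasor: V = 12∠98.0° V = -1.67 + j11.88 V.
Step 5 — Current: I = V / Z = -0.0341 + j0.002265 A = 0.03418∠176.2° A.
Step 6 — Complex power: S = V·I* = 0.08387 - j0.4015 VA.
Step 7 — Real power: P = Re(S) = 0.08387 W.
Step 8 — Reactive power: Q = Im(S) = -0.4015 VAR.
Step 9 — Apparent power: |S| = 0.4101 VA.
Step 10 — Power factor: PF = P/|S| = 0.2045 (leading).

(a) P = 0.08387 W  (b) Q = -0.4015 VAR  (c) S = 0.4101 VA  (d) PF = 0.2045 (leading)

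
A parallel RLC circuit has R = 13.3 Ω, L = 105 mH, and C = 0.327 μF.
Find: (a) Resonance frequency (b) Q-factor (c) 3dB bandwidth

Step 1 — Resonance: ω₀ = 1/√(LC) = 1/√(0.105·3.27e-07) = 5397 rad/s.
Step 2 — f₀ = ω₀/(2π) = 858.9 Hz.
Step 3 — Parallel Q: Q = R/(ω₀L) = 13.3/(5397·0.105) = 0.02347.
Step 4 — Bandwidth: Δω = ω₀/Q = 2.299e+05 rad/s; BW = Δω/(2π) = 3.659e+04 Hz.

(a) f₀ = 858.9 Hz  (b) Q = 0.02347  (c) BW = 3.659e+04 Hz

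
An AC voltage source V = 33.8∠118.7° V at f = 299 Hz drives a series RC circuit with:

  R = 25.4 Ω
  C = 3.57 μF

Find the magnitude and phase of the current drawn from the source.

Step 1 — Angular frequency: ω = 2π·f = 2π·299 = 1879 rad/s.
Step 2 — Component impedances:
  R: Z = R = 25.4 Ω
  C: Z = 1/(jωC) = -j/(ω·C) = 0 - j149.1 Ω
Step 3 — Series combination: Z_total = R + C = 25.4 - j149.1 Ω = 151.2∠-80.3° Ω.
Step 4 — Source phasor: V = 33.8∠118.7° V = -16.23 + j29.65 V.
Step 5 — Ohm's law: I = V / Z_total = (-16.23 + j29.65) / (25.4 - j149.1) = -0.2113 - j0.07287 A.
Step 6 — Convert to polar: |I| = 0.2235 A, ∠I = -161.0°.

I = 0.2235∠-161.0° A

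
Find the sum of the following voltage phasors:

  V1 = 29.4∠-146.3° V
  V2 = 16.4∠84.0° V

Step 1 — Convert each phasor to rectangular form:
  V1 = 29.4·(cos(-146.3°) + j·sin(-146.3°)) = -24.46 - j16.31 V
  V2 = 16.4·(cos(84.0°) + j·sin(84.0°)) = 1.714 + j16.31 V
Step 2 — Sum components: V_total = -22.75 - j0.002267 V.
Step 3 — Convert to polar: |V_total| = 22.75 V, ∠V_total = -180.0°.

V_total = 22.75∠-180.0° V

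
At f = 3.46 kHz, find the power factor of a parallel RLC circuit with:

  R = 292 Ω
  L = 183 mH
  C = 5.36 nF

Step 1 — Angular frequency: ω = 2π·f = 2π·3460 = 2.174e+04 rad/s.
Step 2 — Component impedances:
  R: Z = R = 292 Ω
  L: Z = jωL = j·2.174e+04·0.183 = 0 + j3978 Ω
  C: Z = 1/(jωC) = -j/(ω·C) = 0 - j8582 Ω
Step 3 — Parallel combination: 1/Z_total = 1/R + 1/L + 1/C; Z_total = 291.5 + j11.48 Ω = 291.8∠2.3° Ω.
Step 4 — Power factor: PF = cos(φ) = Re(Z)/|Z| = 291.55/291.77 = 0.9992.
Step 5 — Type: Im(Z) = 11.48 ⇒ lagging (phase φ = 2.3°).

PF = 0.9992 (lagging, φ = 2.3°)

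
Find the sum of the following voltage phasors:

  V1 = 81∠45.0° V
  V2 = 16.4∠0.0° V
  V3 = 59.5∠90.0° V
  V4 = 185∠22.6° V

Step 1 — Convert each phasor to rectangular form:
  V1 = 81·(cos(45.0°) + j·sin(45.0°)) = 57.28 + j57.28 V
  V2 = 16.4·(cos(0.0°) + j·sin(0.0°)) = 16.4 V
  V3 = 59.5·(cos(90.0°) + j·sin(90.0°)) = 0 + j59.5 V
  V4 = 185·(cos(22.6°) + j·sin(22.6°)) = 170.8 + j71.09 V
Step 2 — Sum components: V_total = 244.5 + j187.9 V.
Step 3 — Convert to polar: |V_total| = 308.3 V, ∠V_total = 37.5°.

V_total = 308.3∠37.5° V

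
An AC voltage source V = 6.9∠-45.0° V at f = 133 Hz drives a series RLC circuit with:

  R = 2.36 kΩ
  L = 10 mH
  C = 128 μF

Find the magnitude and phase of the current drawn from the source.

Step 1 — Angular frequency: ω = 2π·f = 2π·133 = 835.7 rad/s.
Step 2 — Component impedances:
  R: Z = R = 2360 Ω
  L: Z = jωL = j·835.7·0.01 = 0 + j8.357 Ω
  C: Z = 1/(jωC) = -j/(ω·C) = 0 - j9.349 Ω
Step 3 — Series combination: Z_total = R + L + C = 2360 - j0.9922 Ω = 2360∠-0.0° Ω.
Step 4 — Source phasor: V = 6.9∠-45.0° V = 4.879 - j4.879 V.
Step 5 — Ohm's law: I = V / Z_total = (4.879 - j4.879) / (2360 - j0.9922) = 0.002068 - j0.002067 A.
Step 6 — Convert to polar: |I| = 0.002924 A, ∠I = -45.0°.

I = 0.002924∠-45.0° A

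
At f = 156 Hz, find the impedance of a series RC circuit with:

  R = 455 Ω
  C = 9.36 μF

Step 1 — Angular frequency: ω = 2π·f = 2π·156 = 980.2 rad/s.
Step 2 — Component impedances:
  R: Z = R = 455 Ω
  C: Z = 1/(jωC) = -j/(ω·C) = 0 - j109 Ω
Step 3 — Series combination: Z_total = R + C = 455 - j109 Ω = 467.9∠-13.5° Ω.

Z = 455 - j109 Ω = 467.9∠-13.5° Ω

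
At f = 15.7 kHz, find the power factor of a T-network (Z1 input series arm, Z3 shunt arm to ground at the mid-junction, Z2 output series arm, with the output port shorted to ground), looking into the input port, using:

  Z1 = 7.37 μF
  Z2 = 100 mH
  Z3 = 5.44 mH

Step 1 — Angular frequency: ω = 2π·f = 2π·1.57e+04 = 9.865e+04 rad/s.
Step 2 — Component impedances:
  Z1: Z = 1/(jωC) = -j/(ω·C) = 0 - j1.375 Ω
  Z2: Z = jωL = j·9.865e+04·0.1 = 0 + j9865 Ω
  Z3: Z = jωL = j·9.865e+04·0.00544 = 0 + j536.6 Ω
Step 3 — With the output port shorted to ground, the output series arm Z2 runs from the junction to ground; the shunt arm Z3 also runs from the junction to ground. They appear in parallel: Z3 || Z2 = 0 + j508.9 Ω.
Step 4 — Series with input arm Z1: Z_in = Z1 + (Z3 || Z2) = 0 + j507.6 Ω = 507.6∠90.0° Ω.
Step 5 — Power factor: PF = cos(φ) = Re(Z)/|Z| = 0/507.6 = 0.
Step 6 — Type: Im(Z) = 507.6 ⇒ lagging (phase φ = 90.0°).

PF = 0 (lagging, φ = 90.0°)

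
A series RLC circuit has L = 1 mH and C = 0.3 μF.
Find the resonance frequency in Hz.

Step 1 — Resonance condition Im(Z)=0 gives ω₀ = 1/√(LC).
Step 2 — ω₀ = 1/√(0.001·3e-07) = 5.774e+04 rad/s.
Step 3 — f₀ = ω₀/(2π) = 9189 Hz.

f₀ = 9189 Hz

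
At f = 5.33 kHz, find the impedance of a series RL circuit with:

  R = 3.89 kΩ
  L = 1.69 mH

Step 1 — Angular frequency: ω = 2π·f = 2π·5330 = 3.349e+04 rad/s.
Step 2 — Component impedances:
  R: Z = R = 3890 Ω
  L: Z = jωL = j·3.349e+04·0.00169 = 0 + j56.6 Ω
Step 3 — Series combination: Z_total = R + L = 3890 + j56.6 Ω = 3890∠0.8° Ω.

Z = 3890 + j56.6 Ω = 3890∠0.8° Ω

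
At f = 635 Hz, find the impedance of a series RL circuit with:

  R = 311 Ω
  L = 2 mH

Step 1 — Angular frequency: ω = 2π·f = 2π·635 = 3990 rad/s.
Step 2 — Component impedances:
  R: Z = R = 311 Ω
  L: Z = jωL = j·3990·0.002 = 0 + j7.98 Ω
Step 3 — Series combination: Z_total = R + L = 311 + j7.98 Ω = 311.1∠1.5° Ω.

Z = 311 + j7.98 Ω = 311.1∠1.5° Ω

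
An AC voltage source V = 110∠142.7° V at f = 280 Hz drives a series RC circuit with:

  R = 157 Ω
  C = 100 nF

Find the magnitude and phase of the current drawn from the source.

Step 1 — Angular frequency: ω = 2π·f = 2π·280 = 1759 rad/s.
Step 2 — Component impedances:
  R: Z = R = 157 Ω
  C: Z = 1/(jωC) = -j/(ω·C) = 0 - j5684 Ω
Step 3 — Series combination: Z_total = R + C = 157 - j5684 Ω = 5686∠-88.4° Ω.
Step 4 — Source phasor: V = 110∠142.7° V = -87.5 + j66.66 V.
Step 5 — Ohm's law: I = V / Z_total = (-87.5 + j66.66) / (157 - j5684) = -0.01214 - j0.01506 A.
Step 6 — Convert to polar: |I| = 0.01934 A, ∠I = -128.9°.

I = 0.01934∠-128.9° A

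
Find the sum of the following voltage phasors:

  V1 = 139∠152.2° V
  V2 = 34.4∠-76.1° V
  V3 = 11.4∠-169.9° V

Step 1 — Convert each phasor to rectangular form:
  V1 = 139·(cos(152.2°) + j·sin(152.2°)) = -123 + j64.83 V
  V2 = 34.4·(cos(-76.1°) + j·sin(-76.1°)) = 8.264 - j33.39 V
  V3 = 11.4·(cos(-169.9°) + j·sin(-169.9°)) = -11.22 - j1.999 V
Step 2 — Sum components: V_total = -125.9 + j29.44 V.
Step 3 — Convert to polar: |V_total| = 129.3 V, ∠V_total = 166.8°.

V_total = 129.3∠166.8° V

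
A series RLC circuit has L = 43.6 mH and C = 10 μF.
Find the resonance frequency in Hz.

Step 1 — Resonance condition Im(Z)=0 gives ω₀ = 1/√(LC).
Step 2 — ω₀ = 1/√(0.0436·1e-05) = 1514 rad/s.
Step 3 — f₀ = ω₀/(2π) = 241 Hz.

f₀ = 241 Hz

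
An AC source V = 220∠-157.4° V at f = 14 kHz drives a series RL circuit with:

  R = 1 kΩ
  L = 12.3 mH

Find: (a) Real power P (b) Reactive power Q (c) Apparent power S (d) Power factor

Step 1 — Angular frequency: ω = 2π·f = 2π·1.4e+04 = 8.796e+04 rad/s.
Step 2 — Component impedances:
  R: Z = R = 1000 Ω
  L: Z = jωL = j·8.796e+04·0.0123 = 0 + j1082 Ω
Step 3 — Series combination: Z_total = R + L = 1000 + j1082 Ω = 1473∠47.3° Ω.
Step 4 — Source phasor: V = 220∠-157.4° V = -203.1 - j84.54 V.
Step 5 — Current: I = V / Z = -0.1357 + j0.06229 A = 0.1493∠155.3° A.
Step 6 — Complex power: S = V·I* = 22.3 + j24.13 VA.
Step 7 — Real power: P = Re(S) = 22.3 W.
Step 8 — Reactive power: Q = Im(S) = 24.13 VAR.
Step 9 — Apparent power: |S| = 32.85 VA.
Step 10 — Power factor: PF = P/|S| = 0.6787 (lagging).

(a) P = 22.3 W  (b) Q = 24.13 VAR  (c) S = 32.85 VA  (d) PF = 0.6787 (lagging)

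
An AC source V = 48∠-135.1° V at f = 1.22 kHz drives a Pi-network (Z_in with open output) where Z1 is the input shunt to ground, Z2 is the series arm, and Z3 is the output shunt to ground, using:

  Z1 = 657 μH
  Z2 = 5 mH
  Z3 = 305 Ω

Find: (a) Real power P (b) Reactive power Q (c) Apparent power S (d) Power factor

Step 1 — Angular frequency: ω = 2π·f = 2π·1220 = 7665 rad/s.
Step 2 — Component impedances:
  Z1: Z = jωL = j·7665·0.000657 = 0 + j5.036 Ω
  Z2: Z = jωL = j·7665·0.005 = 0 + j38.33 Ω
  Z3: Z = R = 305 Ω
Step 3 — With open output, the series arm Z2 and the output shunt Z3 appear in series to ground: Z2 + Z3 = 305 + j38.33 Ω.
Step 4 — Parallel with input shunt Z1: Z_in = Z1 || (Z2 + Z3) = 0.08151 + j5.025 Ω = 5.025∠89.1° Ω.
Step 5 — Source phasor: V = 48∠-135.1° V = -34 - j33.88 V.
Step 6 — Current: I = V / Z = -6.851 + j6.656 A = 9.552∠135.8° A.
Step 7 — Complex power: S = V·I* = 7.437 + j458.4 VA.
Step 8 — Real power: P = Re(S) = 7.437 W.
Step 9 — Reactive power: Q = Im(S) = 458.4 VAR.
Step 10 — Apparent power: |S| = 458.5 VA.
Step 11 — Power factor: PF = P/|S| = 0.01622 (lagging).

(a) P = 7.437 W  (b) Q = 458.4 VAR  (c) S = 458.5 VA  (d) PF = 0.01622 (lagging)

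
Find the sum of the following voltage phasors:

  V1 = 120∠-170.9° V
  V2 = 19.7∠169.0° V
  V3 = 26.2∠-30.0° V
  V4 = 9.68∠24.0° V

Step 1 — Convert each phasor to rectangular form:
  V1 = 120·(cos(-170.9°) + j·sin(-170.9°)) = -118.5 - j18.98 V
  V2 = 19.7·(cos(169.0°) + j·sin(169.0°)) = -19.34 + j3.759 V
  V3 = 26.2·(cos(-30.0°) + j·sin(-30.0°)) = 22.69 - j13.1 V
  V4 = 9.68·(cos(24.0°) + j·sin(24.0°)) = 8.843 + j3.937 V
Step 2 — Sum components: V_total = -106.3 - j24.38 V.
Step 3 — Convert to polar: |V_total| = 109.1 V, ∠V_total = -167.1°.

V_total = 109.1∠-167.1° V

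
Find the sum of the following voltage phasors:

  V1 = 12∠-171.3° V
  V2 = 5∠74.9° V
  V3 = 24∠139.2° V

Step 1 — Convert each phasor to rectangular form:
  V1 = 12·(cos(-171.3°) + j·sin(-171.3°)) = -11.86 - j1.815 V
  V2 = 5·(cos(74.9°) + j·sin(74.9°)) = 1.303 + j4.827 V
  V3 = 24·(cos(139.2°) + j·sin(139.2°)) = -18.17 + j15.68 V
Step 2 — Sum components: V_total = -28.73 + j18.69 V.
Step 3 — Convert to polar: |V_total| = 34.27 V, ∠V_total = 146.9°.

V_total = 34.27∠146.9° V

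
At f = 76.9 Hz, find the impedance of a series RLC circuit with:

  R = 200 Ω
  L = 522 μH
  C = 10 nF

Step 1 — Angular frequency: ω = 2π·f = 2π·76.9 = 483.2 rad/s.
Step 2 — Component impedances:
  R: Z = R = 200 Ω
  L: Z = jωL = j·483.2·0.000522 = 0 + j0.2522 Ω
  C: Z = 1/(jωC) = -j/(ω·C) = 0 - j2.07e+05 Ω
Step 3 — Series combination: Z_total = R + L + C = 200 - j2.07e+05 Ω = 2.07e+05∠-89.9° Ω.

Z = 200 - j2.07e+05 Ω = 2.07e+05∠-89.9° Ω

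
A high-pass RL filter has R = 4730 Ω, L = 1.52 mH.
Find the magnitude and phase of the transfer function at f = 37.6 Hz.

Step 1 — Angular frequency: ω = 2π·37.6 = 236.2 rad/s.
Step 2 — Transfer function: H(jω) = jωL/(R + jωL).
Step 3 — Numerator jωL = j·0.3591; denominator R + jωL = 4730 + j0.3591.
Step 4 — H = 5.764e-09 + j7.592e-05.
Step 5 — Magnitude: |H| = 7.592e-05 (-82.4 dB); phase: φ = 90.0°.

|H| = 7.592e-05 (-82.4 dB), φ = 90.0°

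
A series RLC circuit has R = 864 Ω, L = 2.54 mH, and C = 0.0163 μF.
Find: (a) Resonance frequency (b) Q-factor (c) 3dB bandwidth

Step 1 — Resonance: ω₀ = 1/√(LC) = 1/√(0.00254·1.63e-08) = 1.554e+05 rad/s.
Step 2 — f₀ = ω₀/(2π) = 2.473e+04 Hz.
Step 3 — Series Q: Q = ω₀L/R = 1.554e+05·0.00254/864 = 0.4569.
Step 4 — Bandwidth: Δω = ω₀/Q = 3.402e+05 rad/s; BW = Δω/(2π) = 5.414e+04 Hz.

(a) f₀ = 2.473e+04 Hz  (b) Q = 0.4569  (c) BW = 5.414e+04 Hz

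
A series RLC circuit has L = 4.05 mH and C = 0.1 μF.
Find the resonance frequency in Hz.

Step 1 — Resonance condition Im(Z)=0 gives ω₀ = 1/√(LC).
Step 2 — ω₀ = 1/√(0.00405·1e-07) = 4.969e+04 rad/s.
Step 3 — f₀ = ω₀/(2π) = 7908 Hz.

f₀ = 7908 Hz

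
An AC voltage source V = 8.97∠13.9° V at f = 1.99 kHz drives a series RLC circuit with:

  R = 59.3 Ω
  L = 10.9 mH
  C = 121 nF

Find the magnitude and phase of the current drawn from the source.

Step 1 — Angular frequency: ω = 2π·f = 2π·1990 = 1.25e+04 rad/s.
Step 2 — Component impedances:
  R: Z = R = 59.3 Ω
  L: Z = jωL = j·1.25e+04·0.0109 = 0 + j136.3 Ω
  C: Z = 1/(jωC) = -j/(ω·C) = 0 - j661 Ω
Step 3 — Series combination: Z_total = R + L + C = 59.3 - j524.7 Ω = 528∠-83.6° Ω.
Step 4 — Source phasor: V = 8.97∠13.9° V = 8.707 + j2.155 V.
Step 5 — Ohm's law: I = V / Z_total = (8.707 + j2.155) / (59.3 - j524.7) = -0.002203 + j0.01684 A.
Step 6 — Convert to polar: |I| = 0.01699 A, ∠I = 97.5°.

I = 0.01699∠97.5° A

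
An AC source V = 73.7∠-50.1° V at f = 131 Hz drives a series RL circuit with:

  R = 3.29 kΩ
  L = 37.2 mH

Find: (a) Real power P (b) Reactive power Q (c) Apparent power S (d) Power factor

Step 1 — Angular frequency: ω = 2π·f = 2π·131 = 823.1 rad/s.
Step 2 — Component impedances:
  R: Z = R = 3290 Ω
  L: Z = jωL = j·823.1·0.0372 = 0 + j30.62 Ω
Step 3 — Series combination: Z_total = R + L = 3290 + j30.62 Ω = 3290∠0.5° Ω.
Step 4 — Source phasor: V = 73.7∠-50.1° V = 47.27 - j56.54 V.
Step 5 — Current: I = V / Z = 0.01421 - j0.01732 A = 0.0224∠-50.6° A.
Step 6 — Complex power: S = V·I* = 1.651 + j0.01536 VA.
Step 7 — Real power: P = Re(S) = 1.651 W.
Step 8 — Reactive power: Q = Im(S) = 0.01536 VAR.
Step 9 — Apparent power: |S| = 1.651 VA.
Step 10 — Power factor: PF = P/|S| = 1 (lagging).

(a) P = 1.651 W  (b) Q = 0.01536 VAR  (c) S = 1.651 VA  (d) PF = 1 (lagging)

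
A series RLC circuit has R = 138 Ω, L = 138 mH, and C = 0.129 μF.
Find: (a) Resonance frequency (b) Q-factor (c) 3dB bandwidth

Step 1 — Resonance: ω₀ = 1/√(LC) = 1/√(0.138·1.29e-07) = 7495 rad/s.
Step 2 — f₀ = ω₀/(2π) = 1193 Hz.
Step 3 — Series Q: Q = ω₀L/R = 7495·0.138/138 = 7.495.
Step 4 — Bandwidth: Δω = ω₀/Q = 1000 rad/s; BW = Δω/(2π) = 159.2 Hz.

(a) f₀ = 1193 Hz  (b) Q = 7.495  (c) BW = 159.2 Hz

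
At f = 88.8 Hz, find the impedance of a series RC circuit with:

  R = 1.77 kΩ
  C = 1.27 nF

Step 1 — Angular frequency: ω = 2π·f = 2π·88.8 = 557.9 rad/s.
Step 2 — Component impedances:
  R: Z = R = 1770 Ω
  C: Z = 1/(jωC) = -j/(ω·C) = 0 - j1.411e+06 Ω
Step 3 — Series combination: Z_total = R + C = 1770 - j1.411e+06 Ω = 1.411e+06∠-89.9° Ω.

Z = 1770 - j1.411e+06 Ω = 1.411e+06∠-89.9° Ω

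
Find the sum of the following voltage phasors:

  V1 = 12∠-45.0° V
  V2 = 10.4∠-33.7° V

Step 1 — Convert each phasor to rectangular form:
  V1 = 12·(cos(-45.0°) + j·sin(-45.0°)) = 8.485 - j8.485 V
  V2 = 10.4·(cos(-33.7°) + j·sin(-33.7°)) = 8.652 - j5.77 V
Step 2 — Sum components: V_total = 17.14 - j14.26 V.
Step 3 — Convert to polar: |V_total| = 22.29 V, ∠V_total = -39.8°.

V_total = 22.29∠-39.8° V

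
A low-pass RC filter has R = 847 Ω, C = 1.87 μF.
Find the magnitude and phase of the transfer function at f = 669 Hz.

Step 1 — Angular frequency: ω = 2π·669 = 4203 rad/s.
Step 2 — Transfer function: H(jω) = 1/(1 + jωRC).
Step 3 — Denominator: 1 + jωRC = 1 + j·4203·847·1.87e-06 = 1 + j6.658.
Step 4 — H = 0.02206 - j0.1469.
Step 5 — Magnitude: |H| = 0.1485 (-16.6 dB); phase: φ = -81.5°.

|H| = 0.1485 (-16.6 dB), φ = -81.5°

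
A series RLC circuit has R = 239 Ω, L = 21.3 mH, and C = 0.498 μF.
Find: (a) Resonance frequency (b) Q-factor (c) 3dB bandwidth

Step 1 — Resonance: ω₀ = 1/√(LC) = 1/√(0.0213·4.98e-07) = 9709 rad/s.
Step 2 — f₀ = ω₀/(2π) = 1545 Hz.
Step 3 — Series Q: Q = ω₀L/R = 9709·0.0213/239 = 0.8653.
Step 4 — Bandwidth: Δω = ω₀/Q = 1.122e+04 rad/s; BW = Δω/(2π) = 1786 Hz.

(a) f₀ = 1545 Hz  (b) Q = 0.8653  (c) BW = 1786 Hz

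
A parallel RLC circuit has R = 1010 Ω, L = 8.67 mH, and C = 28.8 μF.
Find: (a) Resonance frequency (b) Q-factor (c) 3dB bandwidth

Step 1 — Resonance: ω₀ = 1/√(LC) = 1/√(0.00867·2.88e-05) = 2001 rad/s.
Step 2 — f₀ = ω₀/(2π) = 318.5 Hz.
Step 3 — Parallel Q: Q = R/(ω₀L) = 1010/(2001·0.00867) = 58.21.
Step 4 — Bandwidth: Δω = ω₀/Q = 34.38 rad/s; BW = Δω/(2π) = 5.471 Hz.

(a) f₀ = 318.5 Hz  (b) Q = 58.21  (c) BW = 5.471 Hz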